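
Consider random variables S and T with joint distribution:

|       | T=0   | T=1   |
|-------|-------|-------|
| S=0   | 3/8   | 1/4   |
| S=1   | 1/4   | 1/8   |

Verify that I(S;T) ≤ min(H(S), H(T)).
Marginal P(S) (row sums):
  P(S=0) = 3/8 + 1/4 = 5/8
  P(S=1) = 1/4 + 1/8 = 3/8
Marginal P(T) (column sums):
  P(T=0) = 3/8 + 1/4 = 5/8
  P(T=1) = 1/4 + 1/8 = 3/8

H(S) = -[(5/8)·log₂(5/8) + (3/8)·log₂(3/8)]
  = 0.4238 + 0.5306
  = 0.9544 bits
H(T) = -[(5/8)·log₂(5/8) + (3/8)·log₂(3/8)]
  = 0.4238 + 0.5306
  = 0.9544 bits
H(S,T) = -[(3/8)·log₂(3/8) + (1/4)·log₂(1/4) + (1/4)·log₂(1/4) + (1/8)·log₂(1/8)]
  = 0.5306 + 0.5000 + 0.5000 + 0.3750
  = 1.9056 bits

I(S;T) = H(S) + H(T) - H(S,T)
  = 0.9544 + 0.9544 - 1.9056
  = 0.0032 bits

min(H(S), H(T)) = min(0.9544, 0.9544) = 0.9544 bits
Since 0.0032 ≤ 0.9544, the bound is satisfied ✓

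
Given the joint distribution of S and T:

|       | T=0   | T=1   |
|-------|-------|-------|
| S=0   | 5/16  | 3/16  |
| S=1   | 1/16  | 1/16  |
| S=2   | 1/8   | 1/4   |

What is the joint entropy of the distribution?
H(S,T) = -Σ P(S,T) log₂ P(S,T), summed over the non-zero cells:
H(S,T) = -[(5/16)·log₂(5/16) + (3/16)·log₂(3/16) + (1/16)·log₂(1/16) + (1/16)·log₂(1/16) + (1/8)·log₂(1/8) + (1/4)·log₂(1/4)]
  = 0.5244 + 0.4528 + 0.2500 + 0.2500 + 0.3750 + 0.5000
  = 2.3522 bits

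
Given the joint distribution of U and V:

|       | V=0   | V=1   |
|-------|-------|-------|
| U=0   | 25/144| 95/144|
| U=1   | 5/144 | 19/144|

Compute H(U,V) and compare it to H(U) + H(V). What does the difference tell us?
Marginal P(U) (row sums):
  P(U=0) = 25/144 + 95/144 = 5/6
  P(U=1) = 5/144 + 19/144 = 1/6
Marginal P(V) (column sums):
  P(V=0) = 25/144 + 5/144 = 5/24
  P(V=1) = 95/144 + 19/144 = 19/24

H(U,V) = -[(25/144)·log₂(25/144) + (95/144)·log₂(95/144) + (5/144)·log₂(5/144) + (19/144)·log₂(19/144)]
  = 0.4386 + 0.3959 + 0.1683 + 0.3855
  = 1.3883 bits
H(U) = -[(5/6)·log₂(5/6) + (1/6)·log₂(1/6)]
  = 0.2192 + 0.4308
  = 0.6500 bits
H(V) = -[(5/24)·log₂(5/24) + (19/24)·log₂(19/24)]
  = 0.4715 + 0.2668
  = 0.7383 bits

H(U) + H(V) = 0.6500 + 0.7383 = 1.3883 bits
Difference: H(U) + H(V) - H(U,V) = 1.3883 - 1.3883 = 0.0000 bits = I(U;V)

The difference is the mutual information; it is 0 here, so U and V are independent (the joint entropy equals the sum of the marginal entropies).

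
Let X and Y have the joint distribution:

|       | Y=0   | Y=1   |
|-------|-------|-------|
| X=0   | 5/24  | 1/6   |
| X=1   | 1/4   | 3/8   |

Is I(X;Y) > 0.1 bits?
Marginal P(X) (row sums):
  P(X=0) = 5/24 + 1/6 = 3/8
  P(X=1) = 1/4 + 3/8 = 5/8
Marginal P(Y) (column sums):
  P(Y=0) = 5/24 + 1/4 = 11/24
  P(Y=1) = 1/6 + 3/8 = 13/24

H(X) = -[(3/8)·log₂(3/8) + (5/8)·log₂(5/8)]
  = 0.5306 + 0.4238
  = 0.9544 bits
H(Y) = -[(11/24)·log₂(11/24) + (13/24)·log₂(13/24)]
  = 0.5159 + 0.4791
  = 0.9950 bits
H(X,Y) = -[(5/24)·log₂(5/24) + (1/6)·log₂(1/6) + (1/4)·log₂(1/4) + (3/8)·log₂(3/8)]
  = 0.4715 + 0.4308 + 0.5000 + 0.5306
  = 1.9329 bits

I(X;Y) = H(X) + H(Y) - H(X,Y)
  = 0.9544 + 0.9950 - 1.9329
  = 0.0165 bits

No. I(X;Y) = 0.0165 bits, which is ≤ 0.1 bits.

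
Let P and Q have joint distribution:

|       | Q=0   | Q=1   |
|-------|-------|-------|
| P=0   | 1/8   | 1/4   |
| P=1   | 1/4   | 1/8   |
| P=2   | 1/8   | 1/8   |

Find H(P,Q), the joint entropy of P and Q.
H(P,Q) = -Σ P(P,Q) log₂ P(P,Q), summed over the non-zero cells:
H(P,Q) = -[(1/8)·log₂(1/8) + (1/4)·log₂(1/4) + (1/4)·log₂(1/4) + (1/8)·log₂(1/8) + (1/8)·log₂(1/8) + (1/8)·log₂(1/8)]
  = 0.3750 + 0.5000 + 0.5000 + 0.3750 + 0.3750 + 0.3750
  = 2.5000 bits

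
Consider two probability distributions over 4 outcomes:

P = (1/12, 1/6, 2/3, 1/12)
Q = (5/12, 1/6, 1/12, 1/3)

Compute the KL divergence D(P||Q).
D(P||Q) = Σ P(i) log₂(P(i)/Q(i))
  i=0: (1/12) × log₂((1/12)/(5/12)) = (1/12) × log₂(1/5) = -0.1935
  i=1: (1/6) × log₂((1/6)/(1/6)) = (1/6) × log₂(1) = 0.0000
  i=2: (2/3) × log₂((2/3)/(1/12)) = (2/3) × log₂(8) = 2.0000
  i=3: (1/12) × log₂((1/12)/(1/3)) = (1/12) × log₂(1/4) = -0.1667
D(P||Q) = -0.1935 + 0.0000 + 2.0000 - 0.1667
  = 1.6398 bits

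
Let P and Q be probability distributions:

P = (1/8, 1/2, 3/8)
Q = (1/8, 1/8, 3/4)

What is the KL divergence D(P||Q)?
D(P||Q) = Σ P(i) log₂(P(i)/Q(i))
  i=0: (1/8) × log₂((1/8)/(1/8)) = (1/8) × log₂(1) = 0.0000
  i=1: (1/2) × log₂((1/2)/(1/8)) = (1/2) × log₂(4) = 1.0000
  i=2: (3/8) × log₂((3/8)/(3/4)) = (3/8) × log₂(1/2) = -0.3750
D(P||Q) = 0.0000 + 1.0000 - 0.3750
  = 0.6250 bits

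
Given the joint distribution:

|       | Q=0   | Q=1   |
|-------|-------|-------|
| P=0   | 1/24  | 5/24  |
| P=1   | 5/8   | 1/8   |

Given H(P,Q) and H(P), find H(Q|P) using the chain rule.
From the chain rule: H(P,Q) = H(P) + H(Q|P)
Therefore: H(Q|P) = H(P,Q) - H(P)

H(P,Q) = -[(1/24)·log₂(1/24) + (5/24)·log₂(5/24) + (5/8)·log₂(5/8) + (1/8)·log₂(1/8)]
  = 0.1910 + 0.4715 + 0.4238 + 0.3750
  = 1.4613 bits
Marginal P(P) (row sums):
  P(P=0) = 1/24 + 5/24 = 1/4
  P(P=1) = 5/8 + 1/8 = 3/4
H(P) = -[(1/4)·log₂(1/4) + (3/4)·log₂(3/4)]
  = 0.5000 + 0.3113
  = 0.8113 bits

H(Q|P) = 1.4613 - 0.8113 = 0.6500 bits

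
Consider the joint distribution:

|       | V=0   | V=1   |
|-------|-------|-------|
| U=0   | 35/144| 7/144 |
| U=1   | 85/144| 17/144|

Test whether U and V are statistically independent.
Marginal P(U) (row sums):
  P(U=0) = 35/144 + 7/144 = 7/24
  P(U=1) = 85/144 + 17/144 = 17/24
Marginal P(V) (column sums):
  P(V=0) = 35/144 + 85/144 = 5/6
  P(V=1) = 7/144 + 17/144 = 1/6

U and V are independent iff P(U=i,V=j) = P(U=i)·P(V=j) for every cell.
  P(U=0)·P(V=0) = 7/24 × 5/6 = 35/144 = P(U=0,V=0) ✓
  P(U=0)·P(V=1) = 7/24 × 1/6 = 7/144 = P(U=0,V=1) ✓
  P(U=1)·P(V=0) = 17/24 × 5/6 = 85/144 = P(U=1,V=0) ✓
  P(U=1)·P(V=1) = 17/24 × 1/6 = 17/144 = P(U=1,V=1) ✓

Yes, U and V are independent: every cell factors, so I(U;V) = 0 bits.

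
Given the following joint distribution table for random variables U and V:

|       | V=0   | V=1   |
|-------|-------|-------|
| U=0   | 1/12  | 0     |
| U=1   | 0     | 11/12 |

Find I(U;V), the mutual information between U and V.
Marginal P(U) (row sums):
  P(U=0) = 1/12 + 0 = 1/12
  P(U=1) = 0 + 11/12 = 11/12
Marginal P(V) (column sums):
  P(V=0) = 1/12 + 0 = 1/12
  P(V=1) = 0 + 11/12 = 11/12

H(U) = -[(1/12)·log₂(1/12) + (11/12)·log₂(11/12)]
  = 0.2987 + 0.1151
  = 0.4138 bits
H(V) = -[(1/12)·log₂(1/12) + (11/12)·log₂(11/12)]
  = 0.2987 + 0.1151
  = 0.4138 bits
H(U,V) = -[(1/12)·log₂(1/12) + (11/12)·log₂(11/12)]
  = 0.2987 + 0.1151
  = 0.4138 bits

I(U;V) = H(U) + H(V) - H(U,V)
  = 0.4138 + 0.4138 - 0.4138
  = 0.4138 bits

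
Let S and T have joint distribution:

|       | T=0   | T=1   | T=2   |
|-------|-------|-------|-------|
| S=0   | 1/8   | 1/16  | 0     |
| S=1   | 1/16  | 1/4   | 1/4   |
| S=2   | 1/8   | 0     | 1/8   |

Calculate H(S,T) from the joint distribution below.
H(S,T) = -Σ P(S,T) log₂ P(S,T), summed over the non-zero cells:
H(S,T) = -[(1/8)·log₂(1/8) + (1/16)·log₂(1/16) + (1/16)·log₂(1/16) + (1/4)·log₂(1/4) + (1/4)·log₂(1/4) + (1/8)·log₂(1/8) + (1/8)·log₂(1/8)]
  = 0.3750 + 0.2500 + 0.2500 + 0.5000 + 0.5000 + 0.3750 + 0.3750
  = 2.6250 bits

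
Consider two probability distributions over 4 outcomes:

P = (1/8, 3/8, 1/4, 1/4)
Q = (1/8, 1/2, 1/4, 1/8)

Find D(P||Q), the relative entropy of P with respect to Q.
D(P||Q) = Σ P(i) log₂(P(i)/Q(i))
  i=0: (1/8) × log₂((1/8)/(1/8)) = (1/8) × log₂(1) = 0.0000
  i=1: (3/8) × log₂((3/8)/(1/2)) = (3/8) × log₂(3/4) = -0.1556
  i=2: (1/4) × log₂((1/4)/(1/4)) = (1/4) × log₂(1) = 0.0000
  i=3: (1/4) × log₂((1/4)/(1/8)) = (1/4) × log₂(2) = 0.2500
D(P||Q) = 0.0000 - 0.1556 + 0.0000 + 0.2500
  = 0.0944 bits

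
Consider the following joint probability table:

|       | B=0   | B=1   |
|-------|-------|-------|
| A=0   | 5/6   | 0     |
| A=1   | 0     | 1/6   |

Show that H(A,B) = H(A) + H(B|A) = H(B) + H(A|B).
Marginal P(A) (row sums):
  P(A=0) = 5/6 + 0 = 5/6
  P(A=1) = 0 + 1/6 = 1/6
Marginal P(B) (column sums):
  P(B=0) = 5/6 + 0 = 5/6
  P(B=1) = 0 + 1/6 = 1/6

Decomposition 1: H(A) + H(B|A)
H(A) = -[(5/6)·log₂(5/6) + (1/6)·log₂(1/6)]
  = 0.2192 + 0.4308
  = 0.6500 bits
H(B|A) = -Σ P(A,B)·log₂ P(B|A), where P(B|A) = P(A,B) / P(A)
  (cells with P(A,B) = 0 contribute 0)
  (A=0,B=0): P(B|A) = (5/6)/(5/6) = 1;  -(5/6)·log₂(1) = 0.0000
  (A=1,B=1): P(B|A) = (1/6)/(1/6) = 1;  -(1/6)·log₂(1) = 0.0000
H(B|A) = 0.0000 + 0.0000
  = 0.0000 bits
H(A) + H(B|A) = 0.6500 + 0.0000 = 0.6500 bits

Decomposition 2: H(B) + H(A|B)
H(B) = -[(5/6)·log₂(5/6) + (1/6)·log₂(1/6)]
  = 0.2192 + 0.4308
  = 0.6500 bits
H(A|B) = -Σ P(A,B)·log₂ P(A|B), where P(A|B) = P(A,B) / P(B)
  (cells with P(A,B) = 0 contribute 0)
  (A=0,B=0): P(A|B) = (5/6)/(5/6) = 1;  -(5/6)·log₂(1) = 0.0000
  (A=1,B=1): P(A|B) = (1/6)/(1/6) = 1;  -(1/6)·log₂(1) = 0.0000
H(A|B) = 0.0000 + 0.0000
  = 0.0000 bits
H(B) + H(A|B) = 0.6500 + 0.0000 = 0.6500 bits

Direct computation of the joint entropy:
H(A,B) = -[(5/6)·log₂(5/6) + (1/6)·log₂(1/6)]
  = 0.2192 + 0.4308
  = 0.6500 bits

All three agree: H(A,B) = 0.6500 bits ✓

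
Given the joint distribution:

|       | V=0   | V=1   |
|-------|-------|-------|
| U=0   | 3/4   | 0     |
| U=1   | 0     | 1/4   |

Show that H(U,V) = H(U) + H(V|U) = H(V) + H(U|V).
Marginal P(U) (row sums):
  P(U=0) = 3/4 + 0 = 3/4
  P(U=1) = 0 + 1/4 = 1/4
Marginal P(V) (column sums):
  P(V=0) = 3/4 + 0 = 3/4
  P(V=1) = 0 + 1/4 = 1/4

Decomposition 1: H(U) + H(V|U)
H(U) = -[(3/4)·log₂(3/4) + (1/4)·log₂(1/4)]
  = 0.3113 + 0.5000
  = 0.8113 bits
H(V|U) = -Σ P(U,V)·log₂ P(V|U), where P(V|U) = P(U,V) / P(U)
  (cells with P(U,V) = 0 contribute 0)
  (U=0,V=0): P(V|U) = (3/4)/(3/4) = 1;  -(3/4)·log₂(1) = 0.0000
  (U=1,V=1): P(V|U) = (1/4)/(1/4) = 1;  -(1/4)·log₂(1) = 0.0000
H(V|U) = 0.0000 + 0.0000
  = 0.0000 bits
H(U) + H(V|U) = 0.8113 + 0.0000 = 0.8113 bits

Decomposition 2: H(V) + H(U|V)
H(V) = -[(3/4)·log₂(3/4) + (1/4)·log₂(1/4)]
  = 0.3113 + 0.5000
  = 0.8113 bits
H(U|V) = -Σ P(U,V)·log₂ P(U|V), where P(U|V) = P(U,V) / P(V)
  (cells with P(U,V) = 0 contribute 0)
  (U=0,V=0): P(U|V) = (3/4)/(3/4) = 1;  -(3/4)·log₂(1) = 0.0000
  (U=1,V=1): P(U|V) = (1/4)/(1/4) = 1;  -(1/4)·log₂(1) = 0.0000
H(U|V) = 0.0000 + 0.0000
  = 0.0000 bits
H(V) + H(U|V) = 0.8113 + 0.0000 = 0.8113 bits

Direct computation of the joint entropy:
H(U,V) = -[(3/4)·log₂(3/4) + (1/4)·log₂(1/4)]
  = 0.3113 + 0.5000
  = 0.8113 bits

All three agree: H(U,V) = 0.8113 bits ✓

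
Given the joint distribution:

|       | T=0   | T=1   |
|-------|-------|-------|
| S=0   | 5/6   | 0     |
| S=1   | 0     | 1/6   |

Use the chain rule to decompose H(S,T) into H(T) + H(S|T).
By the chain rule: H(S,T) = H(T) + H(S|T)

Marginal P(T) (column sums):
  P(T=0) = 5/6 + 0 = 5/6
  P(T=1) = 0 + 1/6 = 1/6
H(T) = -[(5/6)·log₂(5/6) + (1/6)·log₂(1/6)]
  = 0.2192 + 0.4308
  = 0.6500 bits
H(S|T) = -Σ P(S,T)·log₂ P(S|T), where P(S|T) = P(S,T) / P(T)
  (cells with P(S,T) = 0 contribute 0)
  (S=0,T=0): P(S|T) = (5/6)/(5/6) = 1;  -(5/6)·log₂(1) = 0.0000
  (S=1,T=1): P(S|T) = (1/6)/(1/6) = 1;  -(1/6)·log₂(1) = 0.0000
H(S|T) = 0.0000 + 0.0000
  = 0.0000 bits

H(S,T) = H(T) + H(S|T) = 0.6500 + 0.0000 = 0.6500 bits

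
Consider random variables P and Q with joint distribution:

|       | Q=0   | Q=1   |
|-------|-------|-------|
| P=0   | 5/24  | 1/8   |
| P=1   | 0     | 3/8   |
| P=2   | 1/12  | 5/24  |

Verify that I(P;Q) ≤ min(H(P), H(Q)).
Marginal P(P) (row sums):
  P(P=0) = 5/24 + 1/8 = 1/3
  P(P=1) = 0 + 3/8 = 3/8
  P(P=2) = 1/12 + 5/24 = 7/24
Marginal P(Q) (column sums):
  P(Q=0) = 5/24 + 0 + 1/12 = 7/24
  P(Q=1) = 1/8 + 3/8 + 5/24 = 17/24

H(P) = -[(1/3)·log₂(1/3) + (3/8)·log₂(3/8) + (7/24)·log₂(7/24)]
  = 0.5283 + 0.5306 + 0.5185
  = 1.5774 bits
H(Q) = -[(7/24)·log₂(7/24) + (17/24)·log₂(17/24)]
  = 0.5185 + 0.3524
  = 0.8709 bits
H(P,Q) = -[(5/24)·log₂(5/24) + (1/8)·log₂(1/8) + (3/8)·log₂(3/8) + (1/12)·log₂(1/12) + (5/24)·log₂(5/24)]
  = 0.4715 + 0.3750 + 0.5306 + 0.2987 + 0.4715
  = 2.1473 bits

I(P;Q) = H(P) + H(Q) - H(P,Q)
  = 1.5774 + 0.8709 - 2.1473
  = 0.3010 bits

min(H(P), H(Q)) = min(1.5774, 0.8709) = 0.8709 bits
Since 0.3010 ≤ 0.8709, the bound is satisfied ✓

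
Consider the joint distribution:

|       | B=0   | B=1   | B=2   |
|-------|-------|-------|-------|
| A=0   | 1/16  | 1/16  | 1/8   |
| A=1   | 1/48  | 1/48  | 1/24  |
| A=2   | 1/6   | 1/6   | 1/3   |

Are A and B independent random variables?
Marginal P(A) (row sums):
  P(A=0) = 1/16 + 1/16 + 1/8 = 1/4
  P(A=1) = 1/48 + 1/48 + 1/24 = 1/12
  P(A=2) = 1/6 + 1/6 + 1/3 = 2/3
Marginal P(B) (column sums):
  P(B=0) = 1/16 + 1/48 + 1/6 = 1/4
  P(B=1) = 1/16 + 1/48 + 1/6 = 1/4
  P(B=2) = 1/8 + 1/24 + 1/3 = 1/2

A and B are independent iff P(A=i,B=j) = P(A=i)·P(B=j) for every cell.
  P(A=0)·P(B=0) = 1/4 × 1/4 = 1/16 = P(A=0,B=0) ✓
  P(A=0)·P(B=1) = 1/4 × 1/4 = 1/16 = P(A=0,B=1) ✓
  P(A=0)·P(B=2) = 1/4 × 1/2 = 1/8 = P(A=0,B=2) ✓
  P(A=1)·P(B=0) = 1/12 × 1/4 = 1/48 = P(A=1,B=0) ✓
  P(A=1)·P(B=1) = 1/12 × 1/4 = 1/48 = P(A=1,B=1) ✓
  P(A=1)·P(B=2) = 1/12 × 1/2 = 1/24 = P(A=1,B=2) ✓
  P(A=2)·P(B=0) = 2/3 × 1/4 = 1/6 = P(A=2,B=0) ✓
  P(A=2)·P(B=1) = 2/3 × 1/4 = 1/6 = P(A=2,B=1) ✓
  P(A=2)·P(B=2) = 2/3 × 1/2 = 1/3 = P(A=2,B=2) ✓

Yes, A and B are independent: every cell factors, so I(A;B) = 0 bits.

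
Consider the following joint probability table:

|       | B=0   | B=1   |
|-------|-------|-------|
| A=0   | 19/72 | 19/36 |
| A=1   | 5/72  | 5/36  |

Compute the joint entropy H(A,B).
H(A,B) = -Σ P(A,B) log₂ P(A,B), summed over the non-zero cells:
H(A,B) = -[(19/72)·log₂(19/72) + (19/36)·log₂(19/36) + (5/72)·log₂(5/72) + (5/36)·log₂(5/36)]
  = 0.5072 + 0.4866 + 0.2672 + 0.3956
  = 1.6566 bits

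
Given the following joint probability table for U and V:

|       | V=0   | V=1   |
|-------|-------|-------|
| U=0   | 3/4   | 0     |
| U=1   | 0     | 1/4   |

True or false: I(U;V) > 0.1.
Marginal P(U) (row sums):
  P(U=0) = 3/4 + 0 = 3/4
  P(U=1) = 0 + 1/4 = 1/4
Marginal P(V) (column sums):
  P(V=0) = 3/4 + 0 = 3/4
  P(V=1) = 0 + 1/4 = 1/4

H(U) = -[(3/4)·log₂(3/4) + (1/4)·log₂(1/4)]
  = 0.3113 + 0.5000
  = 0.8113 bits
H(V) = -[(3/4)·log₂(3/4) + (1/4)·log₂(1/4)]
  = 0.3113 + 0.5000
  = 0.8113 bits
H(U,V) = -[(3/4)·log₂(3/4) + (1/4)·log₂(1/4)]
  = 0.3113 + 0.5000
  = 0.8113 bits

I(U;V) = H(U) + H(V) - H(U,V)
  = 0.8113 + 0.8113 - 0.8113
  = 0.8113 bits

True. I(U;V) = 0.8113 bits, which is > 0.1 bits.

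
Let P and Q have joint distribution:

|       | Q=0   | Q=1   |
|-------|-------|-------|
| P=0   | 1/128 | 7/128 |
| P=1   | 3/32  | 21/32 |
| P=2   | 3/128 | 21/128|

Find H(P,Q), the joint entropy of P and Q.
H(P,Q) = -Σ P(P,Q) log₂ P(P,Q), summed over the non-zero cells:
H(P,Q) = -[(1/128)·log₂(1/128) + (7/128)·log₂(7/128) + (3/32)·log₂(3/32) + (21/32)·log₂(21/32) + (3/128)·log₂(3/128) + (21/128)·log₂(21/128)]
  = 0.0547 + 0.2293 + 0.3202 + 0.3988 + 0.1269 + 0.4278
  = 1.5577 bits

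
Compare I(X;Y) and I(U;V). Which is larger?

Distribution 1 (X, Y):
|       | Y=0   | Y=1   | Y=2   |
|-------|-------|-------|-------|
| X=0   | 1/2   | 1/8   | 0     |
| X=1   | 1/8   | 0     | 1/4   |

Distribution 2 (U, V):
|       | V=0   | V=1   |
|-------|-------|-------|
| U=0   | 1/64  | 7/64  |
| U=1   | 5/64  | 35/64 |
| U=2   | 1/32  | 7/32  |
Distribution 1 (X, Y):
Marginal P(X) (row sums):
  P(X=0) = 1/2 + 1/8 + 0 = 5/8
  P(X=1) = 1/8 + 0 + 1/4 = 3/8
Marginal P(Y) (column sums):
  P(Y=0) = 1/2 + 1/8 = 5/8
  P(Y=1) = 1/8 + 0 = 1/8
  P(Y=2) = 0 + 1/4 = 1/4

H(X) = -[(5/8)·log₂(5/8) + (3/8)·log₂(3/8)]
  = 0.4238 + 0.5306
  = 0.9544 bits
H(Y) = -[(5/8)·log₂(5/8) + (1/8)·log₂(1/8) + (1/4)·log₂(1/4)]
  = 0.4238 + 0.3750 + 0.5000
  = 1.2988 bits
H(X,Y) = -[(1/2)·log₂(1/2) + (1/8)·log₂(1/8) + (1/8)·log₂(1/8) + (1/4)·log₂(1/4)]
  = 0.5000 + 0.3750 + 0.3750 + 0.5000
  = 1.7500 bits

I(X;Y) = H(X) + H(Y) - H(X,Y)
  = 0.9544 + 1.2988 - 1.7500
  = 0.5032 bits

Distribution 2 (U, V):
Marginal P(U) (row sums):
  P(U=0) = 1/64 + 7/64 = 1/8
  P(U=1) = 5/64 + 35/64 = 5/8
  P(U=2) = 1/32 + 7/32 = 1/4
Marginal P(V) (column sums):
  P(V=0) = 1/64 + 5/64 + 1/32 = 1/8
  P(V=1) = 7/64 + 35/64 + 7/32 = 7/8

H(U) = -[(1/8)·log₂(1/8) + (5/8)·log₂(5/8) + (1/4)·log₂(1/4)]
  = 0.3750 + 0.4238 + 0.5000
  = 1.2988 bits
H(V) = -[(1/8)·log₂(1/8) + (7/8)·log₂(7/8)]
  = 0.3750 + 0.1686
  = 0.5436 bits
H(U,V) = -[(1/64)·log₂(1/64) + (7/64)·log₂(7/64) + (5/64)·log₂(5/64) + (35/64)·log₂(35/64) + (1/32)·log₂(1/32) + (7/32)·log₂(7/32)]
  = 0.0938 + 0.3492 + 0.2873 + 0.4762 + 0.1563 + 0.4796
  = 1.8424 bits

I(U;V) = H(U) + H(V) - H(U,V)
  = 1.2988 + 0.5436 - 1.8424
  = 0.0000 bits

I(X;Y) = 0.5032 bits > I(U;V) = 0.0000 bits, so (X, Y) has the higher mutual information (stronger dependence).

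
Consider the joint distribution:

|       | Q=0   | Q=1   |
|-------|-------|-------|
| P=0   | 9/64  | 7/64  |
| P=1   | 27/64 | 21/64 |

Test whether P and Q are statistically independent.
Marginal P(P) (row sums):
  P(P=0) = 9/64 + 7/64 = 1/4
  P(P=1) = 27/64 + 21/64 = 3/4
Marginal P(Q) (column sums):
  P(Q=0) = 9/64 + 27/64 = 9/16
  P(Q=1) = 7/64 + 21/64 = 7/16

P and Q are independent iff P(P=i,Q=j) = P(P=i)·P(Q=j) for every cell.
  P(P=0)·P(Q=0) = 1/4 × 9/16 = 9/64 = P(P=0,Q=0) ✓
  P(P=0)·P(Q=1) = 1/4 × 7/16 = 7/64 = P(P=0,Q=1) ✓
  P(P=1)·P(Q=0) = 3/4 × 9/16 = 27/64 = P(P=1,Q=0) ✓
  P(P=1)·P(Q=1) = 3/4 × 7/16 = 21/64 = P(P=1,Q=1) ✓

Yes, P and Q are independent: every cell factors, so I(P;Q) = 0 bits.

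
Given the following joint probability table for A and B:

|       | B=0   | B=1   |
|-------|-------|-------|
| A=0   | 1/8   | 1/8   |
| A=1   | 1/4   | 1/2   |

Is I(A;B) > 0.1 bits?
Marginal P(A) (row sums):
  P(A=0) = 1/8 + 1/8 = 1/4
  P(A=1) = 1/4 + 1/2 = 3/4
Marginal P(B) (column sums):
  P(B=0) = 1/8 + 1/4 = 3/8
  P(B=1) = 1/8 + 1/2 = 5/8

H(A) = -[(1/4)·log₂(1/4) + (3/4)·log₂(3/4)]
  = 0.5000 + 0.3113
  = 0.8113 bits
H(B) = -[(3/8)·log₂(3/8) + (5/8)·log₂(5/8)]
  = 0.5306 + 0.4238
  = 0.9544 bits
H(A,B) = -[(1/8)·log₂(1/8) + (1/8)·log₂(1/8) + (1/4)·log₂(1/4) + (1/2)·log₂(1/2)]
  = 0.3750 + 0.3750 + 0.5000 + 0.5000
  = 1.7500 bits

I(A;B) = H(A) + H(B) - H(A,B)
  = 0.8113 + 0.9544 - 1.7500
  = 0.0157 bits

No. I(A;B) = 0.0157 bits, which is ≤ 0.1 bits.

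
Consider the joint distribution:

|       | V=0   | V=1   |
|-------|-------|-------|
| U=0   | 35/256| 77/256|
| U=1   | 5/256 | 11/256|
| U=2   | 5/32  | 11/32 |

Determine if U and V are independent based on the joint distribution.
Marginal P(U) (row sums):
  P(U=0) = 35/256 + 77/256 = 7/16
  P(U=1) = 5/256 + 11/256 = 1/16
  P(U=2) = 5/32 + 11/32 = 1/2
Marginal P(V) (column sums):
  P(V=0) = 35/256 + 5/256 + 5/32 = 5/16
  P(V=1) = 77/256 + 11/256 + 11/32 = 11/16

U and V are independent iff P(U=i,V=j) = P(U=i)·P(V=j) for every cell.
  P(U=0)·P(V=0) = 7/16 × 5/16 = 35/256 = P(U=0,V=0) ✓
  P(U=0)·P(V=1) = 7/16 × 11/16 = 77/256 = P(U=0,V=1) ✓
  P(U=1)·P(V=0) = 1/16 × 5/16 = 5/256 = P(U=1,V=0) ✓
  P(U=1)·P(V=1) = 1/16 × 11/16 = 11/256 = P(U=1,V=1) ✓
  P(U=2)·P(V=0) = 1/2 × 5/16 = 5/32 = P(U=2,V=0) ✓
  P(U=2)·P(V=1) = 1/2 × 11/16 = 11/32 = P(U=2,V=1) ✓

Yes, U and V are independent: every cell factors, so I(U;V) = 0 bits.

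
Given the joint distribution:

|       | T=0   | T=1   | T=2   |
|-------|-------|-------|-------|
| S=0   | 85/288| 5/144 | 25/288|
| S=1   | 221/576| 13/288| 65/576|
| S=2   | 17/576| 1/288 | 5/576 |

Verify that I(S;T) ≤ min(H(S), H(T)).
Marginal P(S) (row sums):
  P(S=0) = 85/288 + 5/144 + 25/288 = 5/12
  P(S=1) = 221/576 + 13/288 + 65/576 = 13/24
  P(S=2) = 17/576 + 1/288 + 5/576 = 1/24
Marginal P(T) (column sums):
  P(T=0) = 85/288 + 221/576 + 17/576 = 17/24
  P(T=1) = 5/144 + 13/288 + 1/288 = 1/12
  P(T=2) = 25/288 + 65/576 + 5/576 = 5/24

H(S) = -[(5/12)·log₂(5/12) + (13/24)·log₂(13/24) + (1/24)·log₂(1/24)]
  = 0.5263 + 0.4791 + 0.1910
  = 1.1964 bits
H(T) = -[(17/24)·log₂(17/24) + (1/12)·log₂(1/12) + (5/24)·log₂(5/24)]
  = 0.3524 + 0.2987 + 0.4715
  = 1.1226 bits
H(S,T) = -[(85/288)·log₂(85/288) + (5/144)·log₂(5/144) + (25/288)·log₂(25/288) + (221/576)·log₂(221/576) + (13/288)·log₂(13/288) + (65/576)·log₂(65/576) + (17/576)·log₂(17/576) + (1/288)·log₂(1/288) + (5/576)·log₂(5/576)]
  = 0.5196 + 0.1683 + 0.3061 + 0.5303 + 0.2017 + 0.3552 + 0.1500 + 0.0284 + 0.0594
  = 2.3190 bits

I(S;T) = H(S) + H(T) - H(S,T)
  = 1.1964 + 1.1226 - 2.3190
  = 0.0000 bits

min(H(S), H(T)) = min(1.1964, 1.1226) = 1.1226 bits
Since 0.0000 ≤ 1.1226, the bound is satisfied ✓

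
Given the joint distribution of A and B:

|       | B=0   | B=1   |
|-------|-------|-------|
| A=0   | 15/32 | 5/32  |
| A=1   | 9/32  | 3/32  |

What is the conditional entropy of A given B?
Marginal P(B) (column sums):
  P(B=0) = 15/32 + 9/32 = 3/4
  P(B=1) = 5/32 + 3/32 = 1/4

H(A|B) = -Σ P(A,B)·log₂ P(A|B), where P(A|B) = P(A,B) / P(B)
  (A=0,B=0): P(A|B) = (15/32)/(3/4) = 5/8;  -(15/32)·log₂(5/8) = 0.3178
  (A=0,B=1): P(A|B) = (5/32)/(1/4) = 5/8;  -(5/32)·log₂(5/8) = 0.1059
  (A=1,B=0): P(A|B) = (9/32)/(3/4) = 3/8;  -(9/32)·log₂(3/8) = 0.3980
  (A=1,B=1): P(A|B) = (3/32)/(1/4) = 3/8;  -(3/32)·log₂(3/8) = 0.1327
H(A|B) = 0.3178 + 0.1059 + 0.3980 + 0.1327
  = 0.9544 bits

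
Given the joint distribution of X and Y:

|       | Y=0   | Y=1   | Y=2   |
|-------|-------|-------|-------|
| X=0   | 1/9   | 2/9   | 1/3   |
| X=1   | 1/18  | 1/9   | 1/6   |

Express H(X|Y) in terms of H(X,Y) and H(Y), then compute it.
H(X|Y) = H(X,Y) - H(Y)

Marginal P(Y) (column sums):
  P(Y=0) = 1/9 + 1/18 = 1/6
  P(Y=1) = 2/9 + 1/9 = 1/3
  P(Y=2) = 1/3 + 1/6 = 1/2

H(X,Y) = -[(1/9)·log₂(1/9) + (2/9)·log₂(2/9) + (1/3)·log₂(1/3) + (1/18)·log₂(1/18) + (1/9)·log₂(1/9) + (1/6)·log₂(1/6)]
  = 0.3522 + 0.4822 + 0.5283 + 0.2317 + 0.3522 + 0.4308
  = 2.3774 bits
H(Y) = -[(1/6)·log₂(1/6) + (1/3)·log₂(1/3) + (1/2)·log₂(1/2)]
  = 0.4308 + 0.5283 + 0.5000
  = 1.4591 bits

H(X|Y) = 2.3774 - 1.4591 = 0.9183 bits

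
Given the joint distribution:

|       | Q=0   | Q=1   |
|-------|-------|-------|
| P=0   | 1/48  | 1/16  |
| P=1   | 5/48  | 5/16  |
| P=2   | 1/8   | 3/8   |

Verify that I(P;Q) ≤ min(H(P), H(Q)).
Marginal P(P) (row sums):
  P(P=0) = 1/48 + 1/16 = 1/12
  P(P=1) = 5/48 + 5/16 = 5/12
  P(P=2) = 1/8 + 3/8 = 1/2
Marginal P(Q) (column sums):
  P(Q=0) = 1/48 + 5/48 + 1/8 = 1/4
  P(Q=1) = 1/16 + 5/16 + 3/8 = 3/4

H(P) = -[(1/12)·log₂(1/12) + (5/12)·log₂(5/12) + (1/2)·log₂(1/2)]
  = 0.2987 + 0.5263 + 0.5000
  = 1.3250 bits
H(Q) = -[(1/4)·log₂(1/4) + (3/4)·log₂(3/4)]
  = 0.5000 + 0.3113
  = 0.8113 bits
H(P,Q) = -[(1/48)·log₂(1/48) + (1/16)·log₂(1/16) + (5/48)·log₂(5/48) + (5/16)·log₂(5/16) + (1/8)·log₂(1/8) + (3/8)·log₂(3/8)]
  = 0.1164 + 0.2500 + 0.3399 + 0.5244 + 0.3750 + 0.5306
  = 2.1363 bits

I(P;Q) = H(P) + H(Q) - H(P,Q)
  = 1.3250 + 0.8113 - 2.1363
  = 0.0000 bits

min(H(P), H(Q)) = min(1.3250, 0.8113) = 0.8113 bits
Since 0.0000 ≤ 0.8113, the bound is satisfied ✓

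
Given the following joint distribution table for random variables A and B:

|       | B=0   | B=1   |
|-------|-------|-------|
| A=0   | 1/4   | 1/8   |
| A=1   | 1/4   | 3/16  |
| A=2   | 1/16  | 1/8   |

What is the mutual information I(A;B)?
Marginal P(A) (row sums):
  P(A=0) = 1/4 + 1/8 = 3/8
  P(A=1) = 1/4 + 3/16 = 7/16
  P(A=2) = 1/16 + 1/8 = 3/16
Marginal P(B) (column sums):
  P(B=0) = 1/4 + 1/4 + 1/16 = 9/16
  P(B=1) = 1/8 + 3/16 + 1/8 = 7/16

H(A) = -[(3/8)·log₂(3/8) + (7/16)·log₂(7/16) + (3/16)·log₂(3/16)]
  = 0.5306 + 0.5218 + 0.4528
  = 1.5052 bits
H(B) = -[(9/16)·log₂(9/16) + (7/16)·log₂(7/16)]
  = 0.4669 + 0.5218
  = 0.9887 bits
H(A,B) = -[(1/4)·log₂(1/4) + (1/8)·log₂(1/8) + (1/4)·log₂(1/4) + (3/16)·log₂(3/16) + (1/16)·log₂(1/16) + (1/8)·log₂(1/8)]
  = 0.5000 + 0.3750 + 0.5000 + 0.4528 + 0.2500 + 0.3750
  = 2.4528 bits

I(A;B) = H(A) + H(B) - H(A,B)
  = 1.5052 + 0.9887 - 2.4528
  = 0.0411 bits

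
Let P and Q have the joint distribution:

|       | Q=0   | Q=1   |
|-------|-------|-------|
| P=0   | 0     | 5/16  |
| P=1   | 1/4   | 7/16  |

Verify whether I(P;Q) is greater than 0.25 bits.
Marginal P(P) (row sums):
  P(P=0) = 0 + 5/16 = 5/16
  P(P=1) = 1/4 + 7/16 = 11/16
Marginal P(Q) (column sums):
  P(Q=0) = 0 + 1/4 = 1/4
  P(Q=1) = 5/16 + 7/16 = 3/4

H(P) = -[(5/16)·log₂(5/16) + (11/16)·log₂(11/16)]
  = 0.5244 + 0.3716
  = 0.8960 bits
H(Q) = -[(1/4)·log₂(1/4) + (3/4)·log₂(3/4)]
  = 0.5000 + 0.3113
  = 0.8113 bits
H(P,Q) = -[(5/16)·log₂(5/16) + (1/4)·log₂(1/4) + (7/16)·log₂(7/16)]
  = 0.5244 + 0.5000 + 0.5218
  = 1.5462 bits

I(P;Q) = H(P) + H(Q) - H(P,Q)
  = 0.8960 + 0.8113 - 1.5462
  = 0.1611 bits

No. I(P;Q) = 0.1611 bits, which is ≤ 0.25 bits.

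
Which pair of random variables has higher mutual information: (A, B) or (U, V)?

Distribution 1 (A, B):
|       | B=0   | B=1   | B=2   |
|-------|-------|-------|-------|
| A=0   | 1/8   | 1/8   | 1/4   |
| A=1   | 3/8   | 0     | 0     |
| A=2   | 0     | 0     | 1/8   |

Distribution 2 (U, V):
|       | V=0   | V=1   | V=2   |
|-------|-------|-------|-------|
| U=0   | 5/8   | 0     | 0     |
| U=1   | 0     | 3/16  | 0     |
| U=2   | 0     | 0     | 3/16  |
Distribution 1 (A, B):
Marginal P(A) (row sums):
  P(A=0) = 1/8 + 1/8 + 1/4 = 1/2
  P(A=1) = 3/8 + 0 + 0 = 3/8
  P(A=2) = 0 + 0 + 1/8 = 1/8
Marginal P(B) (column sums):
  P(B=0) = 1/8 + 3/8 + 0 = 1/2
  P(B=1) = 1/8 + 0 + 0 = 1/8
  P(B=2) = 1/4 + 0 + 1/8 = 3/8

H(A) = -[(1/2)·log₂(1/2) + (3/8)·log₂(3/8) + (1/8)·log₂(1/8)]
  = 0.5000 + 0.5306 + 0.3750
  = 1.4056 bits
H(B) = -[(1/2)·log₂(1/2) + (1/8)·log₂(1/8) + (3/8)·log₂(3/8)]
  = 0.5000 + 0.3750 + 0.5306
  = 1.4056 bits
H(A,B) = -[(1/8)·log₂(1/8) + (1/8)·log₂(1/8) + (1/4)·log₂(1/4) + (3/8)·log₂(3/8) + (1/8)·log₂(1/8)]
  = 0.3750 + 0.3750 + 0.5000 + 0.5306 + 0.3750
  = 2.1556 bits

I(A;B) = H(A) + H(B) - H(A,B)
  = 1.4056 + 1.4056 - 2.1556
  = 0.6556 bits

Distribution 2 (U, V):
Marginal P(U) (row sums):
  P(U=0) = 5/8 + 0 + 0 = 5/8
  P(U=1) = 0 + 3/16 + 0 = 3/16
  P(U=2) = 0 + 0 + 3/16 = 3/16
Marginal P(V) (column sums):
  P(V=0) = 5/8 + 0 + 0 = 5/8
  P(V=1) = 0 + 3/16 + 0 = 3/16
  P(V=2) = 0 + 0 + 3/16 = 3/16

H(U) = -[(5/8)·log₂(5/8) + (3/16)·log₂(3/16) + (3/16)·log₂(3/16)]
  = 0.4238 + 0.4528 + 0.4528
  = 1.3294 bits
H(V) = -[(5/8)·log₂(5/8) + (3/16)·log₂(3/16) + (3/16)·log₂(3/16)]
  = 0.4238 + 0.4528 + 0.4528
  = 1.3294 bits
H(U,V) = -[(5/8)·log₂(5/8) + (3/16)·log₂(3/16) + (3/16)·log₂(3/16)]
  = 0.4238 + 0.4528 + 0.4528
  = 1.3294 bits

I(U;V) = H(U) + H(V) - H(U,V)
  = 1.3294 + 1.3294 - 1.3294
  = 1.3294 bits

I(U;V) = 1.3294 bits > I(A;B) = 0.6556 bits, so (U, V) has the higher mutual information (stronger dependence).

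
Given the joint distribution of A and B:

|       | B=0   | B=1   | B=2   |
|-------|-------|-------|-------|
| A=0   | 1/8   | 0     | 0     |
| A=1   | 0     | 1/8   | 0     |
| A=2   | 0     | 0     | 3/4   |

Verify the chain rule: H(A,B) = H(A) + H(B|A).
Left side:
H(A,B) = -[(1/8)·log₂(1/8) + (1/8)·log₂(1/8) + (3/4)·log₂(3/4)]
  = 0.3750 + 0.3750 + 0.3113
  = 1.0613 bits

Right side:
Marginal P(A) (row sums):
  P(A=0) = 1/8 + 0 + 0 = 1/8
  P(A=1) = 0 + 1/8 + 0 = 1/8
  P(A=2) = 0 + 0 + 3/4 = 3/4
H(A) = -[(1/8)·log₂(1/8) + (1/8)·log₂(1/8) + (3/4)·log₂(3/4)]
  = 0.3750 + 0.3750 + 0.3113
  = 1.0613 bits
H(B|A) = -Σ P(A,B)·log₂ P(B|A), where P(B|A) = P(A,B) / P(A)
  (cells with P(A,B) = 0 contribute 0)
  (A=0,B=0): P(B|A) = (1/8)/(1/8) = 1;  -(1/8)·log₂(1) = 0.0000
  (A=1,B=1): P(B|A) = (1/8)/(1/8) = 1;  -(1/8)·log₂(1) = 0.0000
  (A=2,B=2): P(B|A) = (3/4)/(3/4) = 1;  -(3/4)·log₂(1) = 0.0000
H(B|A) = 0.0000 + 0.0000 + 0.0000
  = 0.0000 bits
H(A) + H(B|A) = 1.0613 + 0.0000 = 1.0613 bits

Both sides equal 1.0613 bits, so the chain rule holds ✓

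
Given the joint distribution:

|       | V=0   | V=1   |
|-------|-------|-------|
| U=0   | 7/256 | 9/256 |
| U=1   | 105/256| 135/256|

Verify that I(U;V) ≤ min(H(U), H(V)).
Marginal P(U) (row sums):
  P(U=0) = 7/256 + 9/256 = 1/16
  P(U=1) = 105/256 + 135/256 = 15/16
Marginal P(V) (column sums):
  P(V=0) = 7/256 + 105/256 = 7/16
  P(V=1) = 9/256 + 135/256 = 9/16

H(U) = -[(1/16)·log₂(1/16) + (15/16)·log₂(15/16)]
  = 0.2500 + 0.0873
  = 0.3373 bits
H(V) = -[(7/16)·log₂(7/16) + (9/16)·log₂(9/16)]
  = 0.5218 + 0.4669
  = 0.9887 bits
H(U,V) = -[(7/256)·log₂(7/256) + (9/256)·log₂(9/256) + (105/256)·log₂(105/256) + (135/256)·log₂(135/256)]
  = 0.1420 + 0.1698 + 0.5274 + 0.4868
  = 1.3260 bits

I(U;V) = H(U) + H(V) - H(U,V)
  = 0.3373 + 0.9887 - 1.3260
  = 0.0000 bits

min(H(U), H(V)) = min(0.3373, 0.9887) = 0.3373 bits
Since 0.0000 ≤ 0.3373, the bound is satisfied ✓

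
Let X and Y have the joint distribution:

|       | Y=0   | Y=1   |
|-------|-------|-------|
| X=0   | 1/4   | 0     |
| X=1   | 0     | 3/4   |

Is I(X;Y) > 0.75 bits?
Marginal P(X) (row sums):
  P(X=0) = 1/4 + 0 = 1/4
  P(X=1) = 0 + 3/4 = 3/4
Marginal P(Y) (column sums):
  P(Y=0) = 1/4 + 0 = 1/4
  P(Y=1) = 0 + 3/4 = 3/4

H(X) = -[(1/4)·log₂(1/4) + (3/4)·log₂(3/4)]
  = 0.5000 + 0.3113
  = 0.8113 bits
H(Y) = -[(1/4)·log₂(1/4) + (3/4)·log₂(3/4)]
  = 0.5000 + 0.3113
  = 0.8113 bits
H(X,Y) = -[(1/4)·log₂(1/4) + (3/4)·log₂(3/4)]
  = 0.5000 + 0.3113
  = 0.8113 bits

I(X;Y) = H(X) + H(Y) - H(X,Y)
  = 0.8113 + 0.8113 - 0.8113
  = 0.8113 bits

Yes. I(X;Y) = 0.8113 bits, which is > 0.75 bits.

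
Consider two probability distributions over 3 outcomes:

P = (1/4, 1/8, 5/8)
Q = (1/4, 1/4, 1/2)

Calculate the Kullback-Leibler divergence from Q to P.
D(P||Q) = Σ P(i) log₂(P(i)/Q(i))
  i=0: (1/4) × log₂((1/4)/(1/4)) = (1/4) × log₂(1) = 0.0000
  i=1: (1/8) × log₂((1/8)/(1/4)) = (1/8) × log₂(1/2) = -0.1250
  i=2: (5/8) × log₂((5/8)/(1/2)) = (5/8) × log₂(5/4) = 0.2012
D(P||Q) = 0.0000 - 0.1250 + 0.2012
  = 0.0762 bits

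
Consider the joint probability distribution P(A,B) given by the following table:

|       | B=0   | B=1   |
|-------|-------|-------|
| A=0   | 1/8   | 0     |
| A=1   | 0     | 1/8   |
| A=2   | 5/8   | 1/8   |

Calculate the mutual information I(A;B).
Marginal P(A) (row sums):
  P(A=0) = 1/8 + 0 = 1/8
  P(A=1) = 0 + 1/8 = 1/8
  P(A=2) = 5/8 + 1/8 = 3/4
Marginal P(B) (column sums):
  P(B=0) = 1/8 + 0 + 5/8 = 3/4
  P(B=1) = 0 + 1/8 + 1/8 = 1/4

H(A) = -[(1/8)·log₂(1/8) + (1/8)·log₂(1/8) + (3/4)·log₂(3/4)]
  = 0.3750 + 0.3750 + 0.3113
  = 1.0613 bits
H(B) = -[(3/4)·log₂(3/4) + (1/4)·log₂(1/4)]
  = 0.3113 + 0.5000
  = 0.8113 bits
H(A,B) = -[(1/8)·log₂(1/8) + (1/8)·log₂(1/8) + (5/8)·log₂(5/8) + (1/8)·log₂(1/8)]
  = 0.3750 + 0.3750 + 0.4238 + 0.3750
  = 1.5488 bits

I(A;B) = H(A) + H(B) - H(A,B)
  = 1.0613 + 0.8113 - 1.5488
  = 0.3238 bits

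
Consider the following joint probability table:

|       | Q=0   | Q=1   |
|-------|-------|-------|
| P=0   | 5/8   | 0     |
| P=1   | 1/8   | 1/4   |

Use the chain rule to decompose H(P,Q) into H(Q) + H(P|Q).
By the chain rule: H(P,Q) = H(Q) + H(P|Q)

Marginal P(Q) (column sums):
  P(Q=0) = 5/8 + 1/8 = 3/4
  P(Q=1) = 0 + 1/4 = 1/4
H(Q) = -[(3/4)·log₂(3/4) + (1/4)·log₂(1/4)]
  = 0.3113 + 0.5000
  = 0.8113 bits
H(P|Q) = -Σ P(P,Q)·log₂ P(P|Q), where P(P|Q) = P(P,Q) / P(Q)
  (cells with P(P,Q) = 0 contribute 0)
  (P=0,Q=0): P(P|Q) = (5/8)/(3/4) = 5/6;  -(5/8)·log₂(5/6) = 0.1644
  (P=1,Q=0): P(P|Q) = (1/8)/(3/4) = 1/6;  -(1/8)·log₂(1/6) = 0.3231
  (P=1,Q=1): P(P|Q) = (1/4)/(1/4) = 1;  -(1/4)·log₂(1) = 0.0000
H(P|Q) = 0.1644 + 0.3231 + 0.0000
  = 0.4875 bits

H(P,Q) = H(Q) + H(P|Q) = 0.8113 + 0.4875 = 1.2988 bits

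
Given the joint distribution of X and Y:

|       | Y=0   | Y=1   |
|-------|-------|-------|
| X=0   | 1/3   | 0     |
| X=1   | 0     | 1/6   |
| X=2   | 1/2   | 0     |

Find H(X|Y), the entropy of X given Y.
Marginal P(Y) (column sums):
  P(Y=0) = 1/3 + 0 + 1/2 = 5/6
  P(Y=1) = 0 + 1/6 + 0 = 1/6

H(X|Y) = -Σ P(X,Y)·log₂ P(X|Y), where P(X|Y) = P(X,Y) / P(Y)
  (cells with P(X,Y) = 0 contribute 0)
  (X=0,Y=0): P(X|Y) = (1/3)/(5/6) = 2/5;  -(1/3)·log₂(2/5) = 0.4406
  (X=1,Y=1): P(X|Y) = (1/6)/(1/6) = 1;  -(1/6)·log₂(1) = 0.0000
  (X=2,Y=0): P(X|Y) = (1/2)/(5/6) = 3/5;  -(1/2)·log₂(3/5) = 0.3685
H(X|Y) = 0.4406 + 0.0000 + 0.3685
  = 0.8091 bits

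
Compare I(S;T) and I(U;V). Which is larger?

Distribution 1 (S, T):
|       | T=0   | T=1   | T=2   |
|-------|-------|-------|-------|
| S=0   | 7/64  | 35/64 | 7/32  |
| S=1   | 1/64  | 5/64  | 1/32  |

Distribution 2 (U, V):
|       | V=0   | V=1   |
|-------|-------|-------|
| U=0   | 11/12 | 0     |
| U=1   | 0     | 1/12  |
Distribution 1 (S, T):
Marginal P(S) (row sums):
  P(S=0) = 7/64 + 35/64 + 7/32 = 7/8
  P(S=1) = 1/64 + 5/64 + 1/32 = 1/8
Marginal P(T) (column sums):
  P(T=0) = 7/64 + 1/64 = 1/8
  P(T=1) = 35/64 + 5/64 = 5/8
  P(T=2) = 7/32 + 1/32 = 1/4

H(S) = -[(7/8)·log₂(7/8) + (1/8)·log₂(1/8)]
  = 0.1686 + 0.3750
  = 0.5436 bits
H(T) = -[(1/8)·log₂(1/8) + (5/8)·log₂(5/8) + (1/4)·log₂(1/4)]
  = 0.3750 + 0.4238 + 0.5000
  = 1.2988 bits
H(S,T) = -[(7/64)·log₂(7/64) + (35/64)·log₂(35/64) + (7/32)·log₂(7/32) + (1/64)·log₂(1/64) + (5/64)·log₂(5/64) + (1/32)·log₂(1/32)]
  = 0.3492 + 0.4762 + 0.4796 + 0.0938 + 0.2873 + 0.1563
  = 1.8424 bits

I(S;T) = H(S) + H(T) - H(S,T)
  = 0.5436 + 1.2988 - 1.8424
  = 0.0000 bits

Distribution 2 (U, V):
Marginal P(U) (row sums):
  P(U=0) = 11/12 + 0 = 11/12
  P(U=1) = 0 + 1/12 = 1/12
Marginal P(V) (column sums):
  P(V=0) = 11/12 + 0 = 11/12
  P(V=1) = 0 + 1/12 = 1/12

H(U) = -[(11/12)·log₂(11/12) + (1/12)·log₂(1/12)]
  = 0.1151 + 0.2987
  = 0.4138 bits
H(V) = -[(11/12)·log₂(11/12) + (1/12)·log₂(1/12)]
  = 0.1151 + 0.2987
  = 0.4138 bits
H(U,V) = -[(11/12)·log₂(11/12) + (1/12)·log₂(1/12)]
  = 0.1151 + 0.2987
  = 0.4138 bits

I(U;V) = H(U) + H(V) - H(U,V)
  = 0.4138 + 0.4138 - 0.4138
  = 0.4138 bits

I(U;V) = 0.4138 bits > I(S;T) = 0.0000 bits, so (U, V) has the higher mutual information (stronger dependence).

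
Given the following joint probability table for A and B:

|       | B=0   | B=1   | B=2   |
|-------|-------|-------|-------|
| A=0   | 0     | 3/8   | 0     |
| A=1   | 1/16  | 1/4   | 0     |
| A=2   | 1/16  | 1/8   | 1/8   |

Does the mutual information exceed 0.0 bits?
Marginal P(A) (row sums):
  P(A=0) = 0 + 3/8 + 0 = 3/8
  P(A=1) = 1/16 + 1/4 + 0 = 5/16
  P(A=2) = 1/16 + 1/8 + 1/8 = 5/16
Marginal P(B) (column sums):
  P(B=0) = 0 + 1/16 + 1/16 = 1/8
  P(B=1) = 3/8 + 1/4 + 1/8 = 3/4
  P(B=2) = 0 + 0 + 1/8 = 1/8

H(A) = -[(3/8)·log₂(3/8) + (5/16)·log₂(5/16) + (5/16)·log₂(5/16)]
  = 0.5306 + 0.5244 + 0.5244
  = 1.5794 bits
H(B) = -[(1/8)·log₂(1/8) + (3/4)·log₂(3/4) + (1/8)·log₂(1/8)]
  = 0.3750 + 0.3113 + 0.3750
  = 1.0613 bits
H(A,B) = -[(3/8)·log₂(3/8) + (1/16)·log₂(1/16) + (1/4)·log₂(1/4) + (1/16)·log₂(1/16) + (1/8)·log₂(1/8) + (1/8)·log₂(1/8)]
  = 0.5306 + 0.2500 + 0.5000 + 0.2500 + 0.3750 + 0.3750
  = 2.2806 bits

I(A;B) = H(A) + H(B) - H(A,B)
  = 1.5794 + 1.0613 - 2.2806
  = 0.3601 bits

Yes. I(A;B) = 0.3601 bits, which is > 0.0 bits.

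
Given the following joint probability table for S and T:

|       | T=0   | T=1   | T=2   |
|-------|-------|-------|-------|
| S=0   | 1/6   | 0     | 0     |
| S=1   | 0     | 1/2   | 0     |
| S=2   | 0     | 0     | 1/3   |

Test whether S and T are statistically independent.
Marginal P(S) (row sums):
  P(S=0) = 1/6 + 0 + 0 = 1/6
  P(S=1) = 0 + 1/2 + 0 = 1/2
  P(S=2) = 0 + 0 + 1/3 = 1/3
Marginal P(T) (column sums):
  P(T=0) = 1/6 + 0 + 0 = 1/6
  P(T=1) = 0 + 1/2 + 0 = 1/2
  P(T=2) = 0 + 0 + 1/3 = 1/3

S and T are independent iff P(S=i,T=j) = P(S=i)·P(T=j) for every cell.
  P(S=0)·P(T=0) = 1/6 × 1/6 = 1/36, but P(S=0,T=0) = 1/6 ✗

No, S and T are not independent. Quantitatively, I(S;T) > 0:

H(S) = -[(1/6)·log₂(1/6) + (1/2)·log₂(1/2) + (1/3)·log₂(1/3)]
  = 0.4308 + 0.5000 + 0.5283
  = 1.4591 bits
H(T) = -[(1/6)·log₂(1/6) + (1/2)·log₂(1/2) + (1/3)·log₂(1/3)]
  = 0.4308 + 0.5000 + 0.5283
  = 1.4591 bits
H(S,T) = -[(1/6)·log₂(1/6) + (1/2)·log₂(1/2) + (1/3)·log₂(1/3)]
  = 0.4308 + 0.5000 + 0.5283
  = 1.4591 bits
I(S;T) = H(S) + H(T) - H(S,T) = 1.4591 + 1.4591 - 1.4591 = 1.4591 bits > 0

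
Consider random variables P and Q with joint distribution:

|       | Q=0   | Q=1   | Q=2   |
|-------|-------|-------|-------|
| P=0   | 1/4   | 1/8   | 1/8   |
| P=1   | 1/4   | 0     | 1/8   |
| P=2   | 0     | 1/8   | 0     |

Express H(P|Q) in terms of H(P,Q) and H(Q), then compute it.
H(P|Q) = H(P,Q) - H(Q)

Marginal P(Q) (column sums):
  P(Q=0) = 1/4 + 1/4 + 0 = 1/2
  P(Q=1) = 1/8 + 0 + 1/8 = 1/4
  P(Q=2) = 1/8 + 1/8 + 0 = 1/4

H(P,Q) = -[(1/4)·log₂(1/4) + (1/8)·log₂(1/8) + (1/8)·log₂(1/8) + (1/4)·log₂(1/4) + (1/8)·log₂(1/8) + (1/8)·log₂(1/8)]
  = 0.5000 + 0.3750 + 0.3750 + 0.5000 + 0.3750 + 0.3750
  = 2.5000 bits
H(Q) = -[(1/2)·log₂(1/2) + (1/4)·log₂(1/4) + (1/4)·log₂(1/4)]
  = 0.5000 + 0.5000 + 0.5000
  = 1.5000 bits

H(P|Q) = 2.5000 - 1.5000 = 1.0000 bits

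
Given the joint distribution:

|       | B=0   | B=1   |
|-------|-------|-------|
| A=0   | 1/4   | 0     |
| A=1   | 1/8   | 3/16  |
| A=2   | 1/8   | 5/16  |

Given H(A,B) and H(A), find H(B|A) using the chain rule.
From the chain rule: H(A,B) = H(A) + H(B|A)
Therefore: H(B|A) = H(A,B) - H(A)

H(A,B) = -[(1/4)·log₂(1/4) + (1/8)·log₂(1/8) + (3/16)·log₂(3/16) + (1/8)·log₂(1/8) + (5/16)·log₂(5/16)]
  = 0.5000 + 0.3750 + 0.4528 + 0.3750 + 0.5244
  = 2.2272 bits
Marginal P(A) (row sums):
  P(A=0) = 1/4 + 0 = 1/4
  P(A=1) = 1/8 + 3/16 = 5/16
  P(A=2) = 1/8 + 5/16 = 7/16
H(A) = -[(1/4)·log₂(1/4) + (5/16)·log₂(5/16) + (7/16)·log₂(7/16)]
  = 0.5000 + 0.5244 + 0.5218
  = 1.5462 bits

H(B|A) = 2.2272 - 1.5462 = 0.6810 bits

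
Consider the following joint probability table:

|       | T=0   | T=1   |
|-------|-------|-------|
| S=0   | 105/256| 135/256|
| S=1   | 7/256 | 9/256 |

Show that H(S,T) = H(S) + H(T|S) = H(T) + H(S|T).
Marginal P(S) (row sums):
  P(S=0) = 105/256 + 135/256 = 15/16
  P(S=1) = 7/256 + 9/256 = 1/16
Marginal P(T) (column sums):
  P(T=0) = 105/256 + 7/256 = 7/16
  P(T=1) = 135/256 + 9/256 = 9/16

Decomposition 1: H(S) + H(T|S)
H(S) = -[(15/16)·log₂(15/16) + (1/16)·log₂(1/16)]
  = 0.0873 + 0.2500
  = 0.3373 bits
H(T|S) = -Σ P(S,T)·log₂ P(T|S), where P(T|S) = P(S,T) / P(S)
  (S=0,T=0): P(T|S) = (105/256)/(15/16) = 7/16;  -(105/256)·log₂(7/16) = 0.4892
  (S=0,T=1): P(T|S) = (135/256)/(15/16) = 9/16;  -(135/256)·log₂(9/16) = 0.4377
  (S=1,T=0): P(T|S) = (7/256)/(1/16) = 7/16;  -(7/256)·log₂(7/16) = 0.0326
  (S=1,T=1): P(T|S) = (9/256)/(1/16) = 9/16;  -(9/256)·log₂(9/16) = 0.0292
H(T|S) = 0.4892 + 0.4377 + 0.0326 + 0.0292
  = 0.9887 bits
H(S) + H(T|S) = 0.3373 + 0.9887 = 1.3260 bits

Decomposition 2: H(T) + H(S|T)
H(T) = -[(7/16)·log₂(7/16) + (9/16)·log₂(9/16)]
  = 0.5218 + 0.4669
  = 0.9887 bits
H(S|T) = -Σ P(S,T)·log₂ P(S|T), where P(S|T) = P(S,T) / P(T)
  (S=0,T=0): P(S|T) = (105/256)/(7/16) = 15/16;  -(105/256)·log₂(15/16) = 0.0382
  (S=0,T=1): P(S|T) = (135/256)/(9/16) = 15/16;  -(135/256)·log₂(15/16) = 0.0491
  (S=1,T=0): P(S|T) = (7/256)/(7/16) = 1/16;  -(7/256)·log₂(1/16) = 0.1094
  (S=1,T=1): P(S|T) = (9/256)/(9/16) = 1/16;  -(9/256)·log₂(1/16) = 0.1406
H(S|T) = 0.0382 + 0.0491 + 0.1094 + 0.1406
  = 0.3373 bits
H(T) + H(S|T) = 0.9887 + 0.3373 = 1.3260 bits

Direct computation of the joint entropy:
H(S,T) = -[(105/256)·log₂(105/256) + (135/256)·log₂(135/256) + (7/256)·log₂(7/256) + (9/256)·log₂(9/256)]
  = 0.5274 + 0.4868 + 0.1420 + 0.1698
  = 1.3260 bits

All three agree: H(S,T) = 1.3260 bits ✓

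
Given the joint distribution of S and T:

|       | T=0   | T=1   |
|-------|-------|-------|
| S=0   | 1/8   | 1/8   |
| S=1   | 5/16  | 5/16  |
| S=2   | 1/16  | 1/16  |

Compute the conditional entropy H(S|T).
Marginal P(T) (column sums):
  P(T=0) = 1/8 + 5/16 + 1/16 = 1/2
  P(T=1) = 1/8 + 5/16 + 1/16 = 1/2

H(S|T) = -Σ P(S,T)·log₂ P(S|T), where P(S|T) = P(S,T) / P(T)
  (S=0,T=0): P(S|T) = (1/8)/(1/2) = 1/4;  -(1/8)·log₂(1/4) = 0.2500
  (S=0,T=1): P(S|T) = (1/8)/(1/2) = 1/4;  -(1/8)·log₂(1/4) = 0.2500
  (S=1,T=0): P(S|T) = (5/16)/(1/2) = 5/8;  -(5/16)·log₂(5/8) = 0.2119
  (S=1,T=1): P(S|T) = (5/16)/(1/2) = 5/8;  -(5/16)·log₂(5/8) = 0.2119
  (S=2,T=0): P(S|T) = (1/16)/(1/2) = 1/8;  -(1/16)·log₂(1/8) = 0.1875
  (S=2,T=1): P(S|T) = (1/16)/(1/2) = 1/8;  -(1/16)·log₂(1/8) = 0.1875
H(S|T) = 0.2500 + 0.2500 + 0.2119 + 0.2119 + 0.1875 + 0.1875
  = 1.2988 bits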